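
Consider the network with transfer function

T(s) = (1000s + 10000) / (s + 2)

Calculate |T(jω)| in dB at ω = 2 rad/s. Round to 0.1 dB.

71.1 dB

Substitute s = j2:
Numerator: 1000(j2) + 10000 = 10000 + j2000
Denominator: (j2) + 2 = 2 + j2
|N| = √(10000² + 2000²) ≈ 10198, ∠N ≈ 11.31°
|D| = √(2² + 2²) ≈ 2.8284, ∠D ≈ 45.00°
|T| = 10198 / 2.8284 ≈ 3605.6
Gain = 20 log₁₀(3605.6) ≈ 71.14 dB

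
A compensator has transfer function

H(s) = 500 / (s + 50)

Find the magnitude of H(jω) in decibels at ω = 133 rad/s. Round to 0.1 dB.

10.9 dB

Substitute s = j133:
Numerator: 500 = 500 + j0
Denominator: (j133) + 50 = 50 + j133
|N| = √(500² + 0²) ≈ 500, ∠N ≈ 0.00°
|D| = √(50² + 133²) ≈ 142.09, ∠D ≈ 69.40°
|H| = 500 / 142.09 ≈ 3.5189
Gain = 20 log₁₀(3.5189) ≈ 10.93 dB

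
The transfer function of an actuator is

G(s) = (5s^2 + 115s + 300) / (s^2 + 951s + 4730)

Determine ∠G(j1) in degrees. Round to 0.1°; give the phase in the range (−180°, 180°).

9.9°

Substitute s = j1:
Numerator: 5(j1)^2 + 115(j1) + 300 = 295 + j115
Denominator: (j1)^2 + 951(j1) + 4730 = 4729 + j951
|N| = √(295² + 115²) ≈ 316.62, ∠N ≈ 21.30°
|D| = √(4729² + 951²) ≈ 4823.7, ∠D ≈ 11.37°
∠G = 21.30° − 11.37° = 9.93°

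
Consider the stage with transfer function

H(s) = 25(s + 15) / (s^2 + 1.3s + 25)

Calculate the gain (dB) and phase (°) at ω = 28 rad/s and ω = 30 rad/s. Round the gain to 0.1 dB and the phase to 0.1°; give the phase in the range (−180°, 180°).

At s = jω = j28:
zero (s+15): 15 + j28 → |·| = √(15²+28²) = √1009 ≈ 31.765, ∠ = arctan(28/15) ≈ 61.82°
quadratic: (j28)² + 1.3·j28 + 25 = -759 + j36.4 → |·| ≈ 759.87, ∠ ≈ 177.25°
|H| = 25 · 31.765 / 759.87 ≈ 1.0451
Gain = 20 log₁₀(1.0451) ≈ 0.38 dB
∠H = 61.82° − 177.25° = -115.43°

At s = jω = j30:
zero (s+15): 15 + j30 → |·| = √(15²+30²) = √1125 ≈ 33.541, ∠ = arctan(30/15) ≈ 63.43°
quadratic: (j30)² + 1.3·j30 + 25 = -875 + j39 → |·| ≈ 875.87, ∠ ≈ 177.45°
|H| = 25 · 33.541 / 875.87 ≈ 0.95736
Gain = 20 log₁₀(0.95736) ≈ -0.38 dB
∠H = 63.43° − 177.45° = -114.02°

ω = 28: 0.4 dB, -115.4°; ω = 30: -0.4 dB, -114.0°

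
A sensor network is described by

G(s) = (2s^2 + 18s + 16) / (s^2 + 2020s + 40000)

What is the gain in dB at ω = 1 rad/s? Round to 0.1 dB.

Substitute s = j1:
Numerator: 2(j1)^2 + 18(j1) + 16 = 14 + j18
Denominator: (j1)^2 + 2020(j1) + 40000 = 39999 + j2020
|N| = √(14² + 18²) ≈ 22.804, ∠N ≈ 52.13°
|D| = √(39999² + 2020²) ≈ 40050, ∠D ≈ 2.89°
|G| = 22.804 / 40050 ≈ 0.00056939
Gain = 20 log₁₀(0.00056939) ≈ -64.89 dB

-64.9 dB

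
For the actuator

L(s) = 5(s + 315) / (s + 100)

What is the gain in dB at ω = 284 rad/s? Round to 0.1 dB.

At s = jω = j284:
zero (s+315): 315 + j284 → |·| = √(315²+284²) = √179881 ≈ 424.12, ∠ = arctan(284/315) ≈ 42.04°
pole (s+100): 100 + j284 → |·| = √(100²+284²) = √90656 ≈ 301.09, ∠ = arctan(284/100) ≈ 70.60°
|L| = 5 · 424.12 / 301.09 ≈ 7.0431
Gain = 20 log₁₀(7.0431) ≈ 16.96 dB

17.0 dB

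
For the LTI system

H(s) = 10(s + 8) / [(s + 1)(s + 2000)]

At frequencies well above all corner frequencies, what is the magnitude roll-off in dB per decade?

Each pole contributes −20 dB/decade at high frequency; each zero contributes +20 dB/decade.
Net: 1 zero(s) − 2 pole(s) → -20 dB/decade.

-20 dB/decade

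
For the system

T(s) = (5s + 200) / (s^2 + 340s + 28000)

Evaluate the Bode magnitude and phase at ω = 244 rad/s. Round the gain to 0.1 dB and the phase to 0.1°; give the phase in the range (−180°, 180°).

Substitute s = j244:
Numerator: 5(j244) + 200 = 200 + j1220
Denominator: (j244)^2 + 340(j244) + 28000 = -31536 + j82960
|N| = √(200² + 1220²) ≈ 1236.3, ∠N ≈ 80.69°
|D| = √(31536² + 82960²) ≈ 88752, ∠D ≈ 110.81°
|T| = 1236.3 / 88752 ≈ 0.01393
Gain = 20 log₁₀(0.01393) ≈ -37.12 dB
∠T = 80.69° − 110.81° = -30.12°

-37.1 dB, -30.1°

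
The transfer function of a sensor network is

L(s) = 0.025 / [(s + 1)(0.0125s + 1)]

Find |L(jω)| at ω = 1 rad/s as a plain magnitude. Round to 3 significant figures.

0.0177

At ω = 1 rad/s:
pole (1 + j1·1) = 1 + j1 → |·| ≈ 1.4142, ∠ ≈ 45.00°
pole (1 + j1·0.0125) = 1 + j0.0125 → |·| ≈ 1.0001, ∠ ≈ 0.72°
|L| = 0.025 · 1 / (1.4142 · 1.0001) ≈ 0.017676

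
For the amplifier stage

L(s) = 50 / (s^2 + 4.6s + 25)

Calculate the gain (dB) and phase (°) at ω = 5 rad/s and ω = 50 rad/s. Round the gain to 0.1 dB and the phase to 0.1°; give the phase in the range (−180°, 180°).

ω = 5: 6.7 dB, -90.0°; ω = 50: -33.9 dB, -174.7°

At s = jω = j5:
quadratic: (j5)² + 4.6·j5 + 25 = 0 + j23 → |·| ≈ 23, ∠ ≈ 90.00°
|L| = 50 / 23 ≈ 2.1739
Gain = 20 log₁₀(2.1739) ≈ 6.74 dB
∠L = 0.00° − 90.00° = -90.00°

At s = jω = j50:
quadratic: (j50)² + 4.6·j50 + 25 = -2475 + j230 → |·| ≈ 2485.7, ∠ ≈ 174.69°
|L| = 50 / 2485.7 ≈ 0.020115
Gain = 20 log₁₀(0.020115) ≈ -33.93 dB
∠L = 0.00° − 174.69° = -174.69°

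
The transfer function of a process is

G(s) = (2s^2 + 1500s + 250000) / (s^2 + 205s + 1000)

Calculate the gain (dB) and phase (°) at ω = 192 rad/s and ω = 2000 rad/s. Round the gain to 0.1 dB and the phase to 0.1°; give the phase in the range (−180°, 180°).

ω = 192: 16.0 dB, -73.8°; ω = 2000: 6.3 dB, -15.3°

Substitute s = j192:
Numerator: 2(j192)^2 + 1500(j192) + 250000 = 176272 + j288000
Denominator: (j192)^2 + 205(j192) + 1000 = -35864 + j39360
|N| = √(176272² + 288000²) ≈ 3.3766e+05, ∠N ≈ 58.53°
|D| = √(35864² + 39360²) ≈ 53249, ∠D ≈ 132.34°
|G| = 3.3766e+05 / 53249 ≈ 6.3412
Gain = 20 log₁₀(6.3412) ≈ 16.04 dB
∠G = 58.53° − 132.34° = -73.81°

Substitute s = j2000:
Numerator: 2(j2000)^2 + 1500(j2000) + 250000 = -7750000 + j3000000
Denominator: (j2000)^2 + 205(j2000) + 1000 = -3999000 + j410000
|N| = √(7750000² + 3000000²) ≈ 8.3104e+06, ∠N ≈ 158.84°
|D| = √(3999000² + 410000²) ≈ 4.02e+06, ∠D ≈ 174.15°
|G| = 8.3104e+06 / 4.02e+06 ≈ 2.0673
Gain = 20 log₁₀(2.0673) ≈ 6.31 dB
∠G = 158.84° − 174.15° = -15.31°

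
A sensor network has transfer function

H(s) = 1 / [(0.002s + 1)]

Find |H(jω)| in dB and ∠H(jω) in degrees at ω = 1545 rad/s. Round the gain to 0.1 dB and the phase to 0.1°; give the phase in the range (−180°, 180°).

-10.2 dB, -72.1°

At ω = 1545 rad/s:
pole (1 + j1545·0.002) = 1 + j3.09 → |·| ≈ 3.2478, ∠ ≈ 72.07°
|H| = 1 · 1 / (3.2478) ≈ 0.3079
Gain = 20 log₁₀(0.3079) ≈ -10.23 dB
∠H = (0°) − (72.07°) = -72.07°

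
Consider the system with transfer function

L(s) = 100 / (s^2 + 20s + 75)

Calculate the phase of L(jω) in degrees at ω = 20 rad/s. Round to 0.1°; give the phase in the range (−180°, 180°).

-129.1°

Substitute s = j20:
Numerator: 100 = 100 + j0
Denominator: (j20)^2 + 20(j20) + 75 = -325 + j400
|N| = √(100² + 0²) ≈ 100, ∠N ≈ 0.00°
|D| = √(325² + 400²) ≈ 515.39, ∠D ≈ 129.09°
∠L = 0.00° − 129.09° = -129.09°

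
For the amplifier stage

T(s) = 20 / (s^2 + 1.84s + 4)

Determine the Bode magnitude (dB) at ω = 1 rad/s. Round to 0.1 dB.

15.1 dB

At s = jω = j1:
quadratic: (j1)² + 1.84·j1 + 4 = 3 + j1.84 → |·| ≈ 3.5193, ∠ ≈ 31.52°
|T| = 20 / 3.5193 ≈ 5.6829
Gain = 20 log₁₀(5.6829) ≈ 15.09 dB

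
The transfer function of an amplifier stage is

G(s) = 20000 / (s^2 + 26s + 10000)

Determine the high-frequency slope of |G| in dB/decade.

Each pole contributes −20 dB/decade at high frequency; each zero contributes +20 dB/decade.
Net: 0 zero(s) − 2 pole(s) → -40 dB/decade.

-40 dB/decade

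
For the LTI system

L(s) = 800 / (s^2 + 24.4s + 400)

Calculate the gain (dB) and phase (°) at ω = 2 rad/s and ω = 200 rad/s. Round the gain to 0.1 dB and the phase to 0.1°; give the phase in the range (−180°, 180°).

At s = jω = j2:
quadratic: (j2)² + 24.4·j2 + 400 = 396 + j48.8 → |·| ≈ 399, ∠ ≈ 7.03°
|L| = 800 / 399 ≈ 2.005
Gain = 20 log₁₀(2.005) ≈ 6.04 dB
∠L = 0.00° − 7.03° = -7.03°

At s = jω = j200:
quadratic: (j200)² + 24.4·j200 + 400 = -39600 + j4880 → |·| ≈ 39900, ∠ ≈ 172.97°
|L| = 800 / 39900 ≈ 0.02005
Gain = 20 log₁₀(0.02005) ≈ -33.96 dB
∠L = 0.00° − 172.97° = -172.97°

ω = 2: 6.0 dB, -7.0°; ω = 200: -34.0 dB, -173.0°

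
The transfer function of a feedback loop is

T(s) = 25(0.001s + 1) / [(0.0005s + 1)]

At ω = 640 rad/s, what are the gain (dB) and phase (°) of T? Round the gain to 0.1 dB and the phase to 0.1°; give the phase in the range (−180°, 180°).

At ω = 640 rad/s:
zero (1 + j640·0.001) = 1 + j0.64 → |·| ≈ 1.1873, ∠ ≈ 32.62°
pole (1 + j640·0.0005) = 1 + j0.32 → |·| ≈ 1.05, ∠ ≈ 17.74°
|T| = 25 · 1.1873 / (1.05) ≈ 28.269
Gain = 20 log₁₀(28.269) ≈ 29.03 dB
∠T = (32.62°) − (17.74°) = 14.88°

29.0 dB, 14.9°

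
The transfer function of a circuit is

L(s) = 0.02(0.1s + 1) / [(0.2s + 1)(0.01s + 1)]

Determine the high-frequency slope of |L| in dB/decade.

-20 dB/decade

Each pole contributes −20 dB/decade at high frequency; each zero contributes +20 dB/decade.
Net: 1 zero(s) − 2 pole(s) → -20 dB/decade.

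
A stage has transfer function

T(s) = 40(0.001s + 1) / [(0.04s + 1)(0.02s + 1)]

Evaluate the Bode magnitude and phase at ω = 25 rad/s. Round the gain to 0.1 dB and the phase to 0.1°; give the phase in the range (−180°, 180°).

28.1 dB, -70.1°

At ω = 25 rad/s:
zero (1 + j25·0.001) = 1 + j0.025 → |·| ≈ 1.0003, ∠ ≈ 1.43°
pole (1 + j25·0.04) = 1 + j1 → |·| ≈ 1.4142, ∠ ≈ 45.00°
pole (1 + j25·0.02) = 1 + j0.5 → |·| ≈ 1.118, ∠ ≈ 26.57°
|T| = 40 · 1.0003 / (1.4142 · 1.118) ≈ 25.307
Gain = 20 log₁₀(25.307) ≈ 28.06 dB
∠T = (1.43°) − (45.00° + 26.57°) = -70.14°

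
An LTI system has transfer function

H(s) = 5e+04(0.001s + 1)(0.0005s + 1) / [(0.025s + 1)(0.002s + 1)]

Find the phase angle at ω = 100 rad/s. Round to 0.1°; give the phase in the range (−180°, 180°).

At ω = 100 rad/s:
zero (1 + j100·0.001) = 1 + j0.1 → |·| ≈ 1.005, ∠ ≈ 5.71°
zero (1 + j100·0.0005) = 1 + j0.05 → |·| ≈ 1.0012, ∠ ≈ 2.86°
pole (1 + j100·0.025) = 1 + j2.5 → |·| ≈ 2.6926, ∠ ≈ 68.20°
pole (1 + j100·0.002) = 1 + j0.2 → |·| ≈ 1.0198, ∠ ≈ 11.31°
∠H = (5.71° + 2.86°) − (68.20° + 11.31°) = -70.94°

-70.9°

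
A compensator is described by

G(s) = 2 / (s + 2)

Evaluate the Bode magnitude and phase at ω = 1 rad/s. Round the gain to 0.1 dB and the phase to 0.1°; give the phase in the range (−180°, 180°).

Substitute s = j1:
Numerator: 2 = 2 + j0
Denominator: (j1) + 2 = 2 + j1
|N| = √(2² + 0²) ≈ 2, ∠N ≈ 0.00°
|D| = √(2² + 1²) ≈ 2.2361, ∠D ≈ 26.57°
|G| = 2 / 2.2361 ≈ 0.89441
Gain = 20 log₁₀(0.89441) ≈ -0.97 dB
∠G = 0.00° − 26.57° = -26.57°

-1.0 dB, -26.6°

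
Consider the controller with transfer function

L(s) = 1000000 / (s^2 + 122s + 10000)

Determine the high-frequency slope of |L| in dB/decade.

-40 dB/decade

Each pole contributes −20 dB/decade at high frequency; each zero contributes +20 dB/decade.
Net: 0 zero(s) − 2 pole(s) → -40 dB/decade.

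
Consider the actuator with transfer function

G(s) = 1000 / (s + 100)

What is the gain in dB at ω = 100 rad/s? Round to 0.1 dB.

17.0 dB

At s = jω = j100:
pole (s+100): 100 + j100 → |·| = √(100²+100²) = √20000 ≈ 141.42, ∠ = arctan(100/100) ≈ 45.00°
|G| = 1000 / 141.42 ≈ 7.0711
Gain = 20 log₁₀(7.0711) ≈ 16.99 dB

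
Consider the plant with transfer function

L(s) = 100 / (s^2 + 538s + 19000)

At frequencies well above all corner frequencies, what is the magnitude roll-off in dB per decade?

Each pole contributes −20 dB/decade at high frequency; each zero contributes +20 dB/decade.
Net: 0 zero(s) − 2 pole(s) → -40 dB/decade.

-40 dB/decade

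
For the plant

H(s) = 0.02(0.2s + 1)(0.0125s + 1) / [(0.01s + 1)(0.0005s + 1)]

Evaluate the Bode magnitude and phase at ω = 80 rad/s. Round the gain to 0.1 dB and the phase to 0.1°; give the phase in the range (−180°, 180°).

-9.0 dB, 90.5°

At ω = 80 rad/s:
zero (1 + j80·0.2) = 1 + j16 → |·| ≈ 16.031, ∠ ≈ 86.42°
zero (1 + j80·0.0125) = 1 + j1 → |·| ≈ 1.4142, ∠ ≈ 45.00°
pole (1 + j80·0.01) = 1 + j0.8 → |·| ≈ 1.2806, ∠ ≈ 38.66°
pole (1 + j80·0.0005) = 1 + j0.04 → |·| ≈ 1.0008, ∠ ≈ 2.29°
|H| = 0.02 · 16.031 · 1.4142 / (1.2806 · 1.0008) ≈ 0.35379
Gain = 20 log₁₀(0.35379) ≈ -9.03 dB
∠H = (86.42° + 45.00°) − (38.66° + 2.29°) = 90.47°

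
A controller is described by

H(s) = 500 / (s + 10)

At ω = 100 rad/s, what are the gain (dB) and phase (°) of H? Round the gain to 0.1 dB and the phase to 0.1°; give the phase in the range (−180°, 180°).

13.9 dB, -84.3°

At s = jω = j100:
pole (s+10): 10 + j100 → |·| = √(10²+100²) = √10100 ≈ 100.5, ∠ = arctan(100/10) ≈ 84.29°
|H| = 500 / 100.5 ≈ 4.9751
Gain = 20 log₁₀(4.9751) ≈ 13.94 dB
∠H = 0.00° − 84.29° = -84.29°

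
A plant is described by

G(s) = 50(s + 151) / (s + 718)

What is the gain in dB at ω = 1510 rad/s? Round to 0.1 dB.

33.1 dB

At s = jω = j1510:
zero (s+151): 151 + j1510 → |·| = √(151²+1510²) = √2302901 ≈ 1517.5, ∠ = arctan(1510/151) ≈ 84.29°
pole (s+718): 718 + j1510 → |·| = √(718²+1510²) = √2795624 ≈ 1672, ∠ = arctan(1510/718) ≈ 64.57°
|G| = 50 · 1517.5 / 1672 ≈ 45.38
Gain = 20 log₁₀(45.38) ≈ 33.14 dB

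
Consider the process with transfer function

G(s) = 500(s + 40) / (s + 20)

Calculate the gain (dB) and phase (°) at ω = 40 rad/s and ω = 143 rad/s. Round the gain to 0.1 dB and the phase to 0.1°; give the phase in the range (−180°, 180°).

ω = 40: 56.0 dB, -18.4°; ω = 143: 54.2 dB, -7.7°

At s = jω = j40:
zero (s+40): 40 + j40 → |·| = √(40²+40²) = √3200 ≈ 56.569, ∠ = arctan(40/40) ≈ 45.00°
pole (s+20): 20 + j40 → |·| = √(20²+40²) = √2000 ≈ 44.721, ∠ = arctan(40/20) ≈ 63.43°
|G| = 500 · 56.569 / 44.721 ≈ 632.47
Gain = 20 log₁₀(632.47) ≈ 56.02 dB
∠G = 45.00° − 63.43° = -18.43°

At s = jω = j143:
zero (s+40): 40 + j143 → |·| = √(40²+143²) = √22049 ≈ 148.49, ∠ = arctan(143/40) ≈ 74.37°
pole (s+20): 20 + j143 → |·| = √(20²+143²) = √20849 ≈ 144.39, ∠ = arctan(143/20) ≈ 82.04°
|G| = 500 · 148.49 / 144.39 ≈ 514.2
Gain = 20 log₁₀(514.2) ≈ 54.22 dB
∠G = 74.37° − 82.04° = -7.67°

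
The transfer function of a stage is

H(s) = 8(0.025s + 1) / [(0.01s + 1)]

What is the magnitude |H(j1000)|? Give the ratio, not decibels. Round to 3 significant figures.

19.9

At ω = 1000 rad/s:
zero (1 + j1000·0.025) = 1 + j25 → |·| ≈ 25.02, ∠ ≈ 87.71°
pole (1 + j1000·0.01) = 1 + j10 → |·| ≈ 10.05, ∠ ≈ 84.29°
|H| = 8 · 25.02 / (10.05) ≈ 19.916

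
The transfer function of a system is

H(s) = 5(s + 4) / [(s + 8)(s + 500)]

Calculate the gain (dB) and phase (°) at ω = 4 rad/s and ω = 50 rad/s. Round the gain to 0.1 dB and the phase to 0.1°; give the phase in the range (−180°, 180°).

At s = jω = j4:
zero (s+4): 4 + j4 → |·| = √(4²+4²) = √32 ≈ 5.6569, ∠ = arctan(4/4) ≈ 45.00°
pole (s+8): 8 + j4 → |·| = √(8²+4²) = √80 ≈ 8.9443, ∠ = arctan(4/8) ≈ 26.57°
pole (s+500): 500 + j4 → |·| = √(500²+4²) = √250016 ≈ 500.02, ∠ = arctan(4/500) ≈ 0.46°
|H| = 5 · 5.6569 / 4472.3 ≈ 0.0063244
Gain = 20 log₁₀(0.0063244) ≈ -43.98 dB
∠H = 45.00° − 27.03° = 17.97°

At s = jω = j50:
zero (s+4): 4 + j50 → |·| = √(4²+50²) = √2516 ≈ 50.16, ∠ = arctan(50/4) ≈ 85.43°
pole (s+8): 8 + j50 → |·| = √(8²+50²) = √2564 ≈ 50.636, ∠ = arctan(50/8) ≈ 80.91°
pole (s+500): 500 + j50 → |·| = √(500²+50²) = √252500 ≈ 502.49, ∠ = arctan(50/500) ≈ 5.71°
|H| = 5 · 50.16 / 25444 ≈ 0.0098569
Gain = 20 log₁₀(0.0098569) ≈ -40.13 dB
∠H = 85.43° − 86.62° = -1.19°

ω = 4: -44.0 dB, 18.0°; ω = 50: -40.1 dB, -1.2°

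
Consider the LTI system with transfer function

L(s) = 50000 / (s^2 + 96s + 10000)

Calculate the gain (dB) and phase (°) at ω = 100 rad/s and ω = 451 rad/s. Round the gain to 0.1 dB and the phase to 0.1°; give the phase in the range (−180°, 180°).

At s = jω = j100:
quadratic: (j100)² + 96·j100 + 10000 = 0 + j9600 → |·| ≈ 9600, ∠ ≈ 90.00°
|L| = 50000 / 9600 ≈ 5.2083
Gain = 20 log₁₀(5.2083) ≈ 14.33 dB
∠L = 0.00° − 90.00° = -90.00°

At s = jω = j451:
quadratic: (j451)² + 96·j451 + 10000 = -193401 + j43296 → |·| ≈ 1.9819e+05, ∠ ≈ 167.38°
|L| = 50000 / 1.9819e+05 ≈ 0.25228
Gain = 20 log₁₀(0.25228) ≈ -11.96 dB
∠L = 0.00° − 167.38° = -167.38°

ω = 100: 14.3 dB, -90.0°; ω = 451: -12.0 dB, -167.4°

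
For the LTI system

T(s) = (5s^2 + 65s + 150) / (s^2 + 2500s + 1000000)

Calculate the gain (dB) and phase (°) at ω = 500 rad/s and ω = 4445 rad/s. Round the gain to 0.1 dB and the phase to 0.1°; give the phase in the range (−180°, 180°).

Substitute s = j500:
Numerator: 5(j500)^2 + 65(j500) + 150 = -1249850 + j32500
Denominator: (j500)^2 + 2500(j500) + 1000000 = 750000 + j1250000
|N| = √(1249850² + 32500²) ≈ 1.2503e+06, ∠N ≈ 178.51°
|D| = √(750000² + 1250000²) ≈ 1.4577e+06, ∠D ≈ 59.04°
|T| = 1.2503e+06 / 1.4577e+06 ≈ 0.85772
Gain = 20 log₁₀(0.85772) ≈ -1.33 dB
∠T = 178.51° − 59.04° = 119.47°

Substitute s = j4445:
Numerator: 5(j4445)^2 + 65(j4445) + 150 = -98789975 + j288925
Denominator: (j4445)^2 + 2500(j4445) + 1000000 = -18758025 + j11112500
|N| = √(98789975² + 288925²) ≈ 9.879e+07, ∠N ≈ 179.83°
|D| = √(18758025² + 11112500²) ≈ 2.1803e+07, ∠D ≈ 149.36°
|T| = 9.879e+07 / 2.1803e+07 ≈ 4.531
Gain = 20 log₁₀(4.531) ≈ 13.12 dB
∠T = 179.83° − 149.36° = 30.47°

ω = 500: -1.3 dB, 119.5°; ω = 4445: 13.1 dB, 30.5°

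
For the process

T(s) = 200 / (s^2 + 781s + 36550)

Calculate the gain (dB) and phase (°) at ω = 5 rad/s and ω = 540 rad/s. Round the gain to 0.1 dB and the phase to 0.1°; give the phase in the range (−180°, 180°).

ω = 5: -45.3 dB, -6.1°; ω = 540: -67.8 dB, -121.2°

Substitute s = j5:
Numerator: 200 = 200 + j0
Denominator: (j5)^2 + 781(j5) + 36550 = 36525 + j3905
|N| = √(200² + 0²) ≈ 200, ∠N ≈ 0.00°
|D| = √(36525² + 3905²) ≈ 36733, ∠D ≈ 6.10°
|T| = 200 / 36733 ≈ 0.0054447
Gain = 20 log₁₀(0.0054447) ≈ -45.28 dB
∠T = 0.00° − 6.10° = -6.10°

Substitute s = j540:
Numerator: 200 = 200 + j0
Denominator: (j540)^2 + 781(j540) + 36550 = -255050 + j421740
|N| = √(200² + 0²) ≈ 200, ∠N ≈ 0.00°
|D| = √(255050² + 421740²) ≈ 4.9286e+05, ∠D ≈ 121.16°
|T| = 200 / 4.9286e+05 ≈ 0.00040579
Gain = 20 log₁₀(0.00040579) ≈ -67.83 dB
∠T = 0.00° − 121.16° = -121.16°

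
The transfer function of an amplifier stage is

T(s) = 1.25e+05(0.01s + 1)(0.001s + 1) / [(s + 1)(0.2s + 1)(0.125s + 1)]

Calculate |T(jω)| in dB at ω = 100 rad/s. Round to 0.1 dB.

17.0 dB

At ω = 100 rad/s:
zero (1 + j100·0.01) = 1 + j1 → |·| ≈ 1.4142, ∠ ≈ 45.00°
zero (1 + j100·0.001) = 1 + j0.1 → |·| ≈ 1.005, ∠ ≈ 5.71°
pole (1 + j100·1) = 1 + j100 → |·| ≈ 100, ∠ ≈ 89.43°
pole (1 + j100·0.2) = 1 + j20 → |·| ≈ 20.025, ∠ ≈ 87.14°
pole (1 + j100·0.125) = 1 + j12.5 → |·| ≈ 12.54, ∠ ≈ 85.43°
|T| = 1.25e+05 · 1.4142 · 1.005 / (100 · 20.025 · 12.54) ≈ 7.0748
Gain = 20 log₁₀(7.0748) ≈ 16.99 dB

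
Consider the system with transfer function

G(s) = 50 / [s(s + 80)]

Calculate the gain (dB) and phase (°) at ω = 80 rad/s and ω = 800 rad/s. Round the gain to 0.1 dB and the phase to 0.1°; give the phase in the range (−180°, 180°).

ω = 80: -45.2 dB, -135.0°; ω = 800: -82.2 dB, -174.3°

At s = jω = j80:
pole (s+80): 80 + j80 → |·| = √(80²+80²) = √12800 ≈ 113.14, ∠ = arctan(80/80) ≈ 45.00°
pole at origin: |s| = 80, ∠ = 90.00° (in denominator)
|G| = 50 / 9051.2 ≈ 0.0055241
Gain = 20 log₁₀(0.0055241) ≈ -45.15 dB
∠G = 0.00° − 135.00° = -135.00°

At s = jω = j800:
pole (s+80): 80 + j800 → |·| = √(80²+800²) = √646400 ≈ 803.99, ∠ = arctan(800/80) ≈ 84.29°
pole at origin: |s| = 800, ∠ = 90.00° (in denominator)
|G| = 50 / 6.4319e+05 ≈ 7.7738e-05
Gain = 20 log₁₀(7.7738e-05) ≈ -82.19 dB
∠G = 0.00° − 174.29° = -174.29°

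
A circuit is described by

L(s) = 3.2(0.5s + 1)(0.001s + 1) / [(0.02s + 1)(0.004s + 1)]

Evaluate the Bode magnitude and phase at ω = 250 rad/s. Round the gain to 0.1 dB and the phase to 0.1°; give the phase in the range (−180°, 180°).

At ω = 250 rad/s:
zero (1 + j250·0.5) = 1 + j125 → |·| ≈ 125, ∠ ≈ 89.54°
zero (1 + j250·0.001) = 1 + j0.25 → |·| ≈ 1.0308, ∠ ≈ 14.04°
pole (1 + j250·0.02) = 1 + j5 → |·| ≈ 5.099, ∠ ≈ 78.69°
pole (1 + j250·0.004) = 1 + j1 → |·| ≈ 1.4142, ∠ ≈ 45.00°
|L| = 3.2 · 125 · 1.0308 / (5.099 · 1.4142) ≈ 57.179
Gain = 20 log₁₀(57.179) ≈ 35.14 dB
∠L = (89.54° + 14.04°) − (78.69° + 45.00°) = -20.11°

35.1 dB, -20.1°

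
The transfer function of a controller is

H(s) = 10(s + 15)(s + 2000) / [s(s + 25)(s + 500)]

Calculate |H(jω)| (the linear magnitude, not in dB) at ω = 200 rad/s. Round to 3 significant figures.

At s = jω = j200:
zero (s+15): 15 + j200 → |·| = √(15²+200²) = √40225 ≈ 200.56, ∠ = arctan(200/15) ≈ 85.71°
zero (s+2000): 2000 + j200 → |·| = √(2000²+200²) = √4040000 ≈ 2010, ∠ = arctan(200/2000) ≈ 5.71°
pole (s+25): 25 + j200 → |·| = √(25²+200²) = √40625 ≈ 201.56, ∠ = arctan(200/25) ≈ 82.87°
pole (s+500): 500 + j200 → |·| = √(500²+200²) = √290000 ≈ 538.52, ∠ = arctan(200/500) ≈ 21.80°
pole at origin: |s| = 200, ∠ = 90.00° (in denominator)
|H| = 10 · 4.0313e+05 / 2.1709e+07 ≈ 0.1857

0.186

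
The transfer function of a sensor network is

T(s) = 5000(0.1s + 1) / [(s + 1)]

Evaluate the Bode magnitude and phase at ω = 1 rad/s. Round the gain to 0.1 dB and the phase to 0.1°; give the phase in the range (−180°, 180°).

At ω = 1 rad/s:
zero (1 + j1·0.1) = 1 + j0.1 → |·| ≈ 1.005, ∠ ≈ 5.71°
pole (1 + j1·1) = 1 + j1 → |·| ≈ 1.4142, ∠ ≈ 45.00°
|T| = 5000 · 1.005 / (1.4142) ≈ 3553.2
Gain = 20 log₁₀(3553.2) ≈ 71.01 dB
∠T = (5.71°) − (45.00°) = -39.29°

71.0 dB, -39.3°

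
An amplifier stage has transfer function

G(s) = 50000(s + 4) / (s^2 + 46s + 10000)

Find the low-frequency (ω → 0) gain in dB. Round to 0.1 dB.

G(0) = 50000·4 / 10000 = 20
20 log₁₀(20) ≈ 26.02 dB

26.0 dB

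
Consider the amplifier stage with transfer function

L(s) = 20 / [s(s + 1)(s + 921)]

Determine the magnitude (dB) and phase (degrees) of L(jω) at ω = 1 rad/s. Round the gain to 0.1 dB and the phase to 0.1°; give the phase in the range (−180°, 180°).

-36.3 dB, -135.1°

At s = jω = j1:
pole (s+1): 1 + j1 → |·| = √(1²+1²) = √2 ≈ 1.4142, ∠ = arctan(1/1) ≈ 45.00°
pole (s+921): 921 + j1 → |·| = √(921²+1²) = √848242 ≈ 921, ∠ = arctan(1/921) ≈ 0.06°
pole at origin: |s| = 1, ∠ = 90.00° (in denominator)
|L| = 20 / 1302.5 ≈ 0.015355
Gain = 20 log₁₀(0.015355) ≈ -36.28 dB
∠L = 0.00° − 135.06° = -135.06°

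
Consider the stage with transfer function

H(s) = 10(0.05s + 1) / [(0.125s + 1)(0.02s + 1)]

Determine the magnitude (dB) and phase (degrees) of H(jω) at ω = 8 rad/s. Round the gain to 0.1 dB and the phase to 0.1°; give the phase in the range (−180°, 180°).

17.5 dB, -32.3°

At ω = 8 rad/s:
zero (1 + j8·0.05) = 1 + j0.4 → |·| ≈ 1.077, ∠ ≈ 21.80°
pole (1 + j8·0.125) = 1 + j1 → |·| ≈ 1.4142, ∠ ≈ 45.00°
pole (1 + j8·0.02) = 1 + j0.16 → |·| ≈ 1.0127, ∠ ≈ 9.09°
|H| = 10 · 1.077 / (1.4142 · 1.0127) ≈ 7.5201
Gain = 20 log₁₀(7.5201) ≈ 17.52 dB
∠H = (21.80°) − (45.00° + 9.09°) = -32.29°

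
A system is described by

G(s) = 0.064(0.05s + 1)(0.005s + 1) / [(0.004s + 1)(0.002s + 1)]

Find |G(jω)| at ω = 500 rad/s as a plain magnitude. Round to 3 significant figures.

At ω = 500 rad/s:
zero (1 + j500·0.05) = 1 + j25 → |·| ≈ 25.02, ∠ ≈ 87.71°
zero (1 + j500·0.005) = 1 + j2.5 → |·| ≈ 2.6926, ∠ ≈ 68.20°
pole (1 + j500·0.004) = 1 + j2 → |·| ≈ 2.2361, ∠ ≈ 63.43°
pole (1 + j500·0.002) = 1 + j1 → |·| ≈ 1.4142, ∠ ≈ 45.00°
|G| = 0.064 · 25.02 · 2.6926 / (2.2361 · 1.4142) ≈ 1.3634

1.36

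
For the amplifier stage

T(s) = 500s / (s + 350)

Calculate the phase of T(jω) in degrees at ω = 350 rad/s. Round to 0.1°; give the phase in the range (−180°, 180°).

45.0°

At s = jω = j350:
zero at origin: s = j350 → |·| = 350, ∠ = 90.00°
pole (s+350): 350 + j350 → |·| = √(350²+350²) = √245000 ≈ 494.97, ∠ = arctan(350/350) ≈ 45.00°
∠T = 90.00° − 45.00° = 45.00°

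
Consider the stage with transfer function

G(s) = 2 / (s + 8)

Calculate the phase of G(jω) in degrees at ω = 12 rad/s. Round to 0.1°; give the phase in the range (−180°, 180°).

Substitute s = j12:
Numerator: 2 = 2 + j0
Denominator: (j12) + 8 = 8 + j12
|N| = √(2² + 0²) ≈ 2, ∠N ≈ 0.00°
|D| = √(8² + 12²) ≈ 14.422, ∠D ≈ 56.31°
∠G = 0.00° − 56.31° = -56.31°

-56.3°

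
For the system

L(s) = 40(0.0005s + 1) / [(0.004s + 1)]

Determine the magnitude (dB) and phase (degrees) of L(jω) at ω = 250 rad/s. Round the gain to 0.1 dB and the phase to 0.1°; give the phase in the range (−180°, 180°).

At ω = 250 rad/s:
zero (1 + j250·0.0005) = 1 + j0.125 → |·| ≈ 1.0078, ∠ ≈ 7.13°
pole (1 + j250·0.004) = 1 + j1 → |·| ≈ 1.4142, ∠ ≈ 45.00°
|L| = 40 · 1.0078 / (1.4142) ≈ 28.505
Gain = 20 log₁₀(28.505) ≈ 29.10 dB
∠L = (7.13°) − (45.00°) = -37.87°

29.1 dB, -37.9°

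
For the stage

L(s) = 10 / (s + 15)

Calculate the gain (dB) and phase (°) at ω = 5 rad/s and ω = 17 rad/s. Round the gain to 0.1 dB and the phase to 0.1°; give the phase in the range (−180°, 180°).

Substitute s = j5:
Numerator: 10 = 10 + j0
Denominator: (j5) + 15 = 15 + j5
|N| = √(10² + 0²) ≈ 10, ∠N ≈ 0.00°
|D| = √(15² + 5²) ≈ 15.811, ∠D ≈ 18.43°
|L| = 10 / 15.811 ≈ 0.63247
Gain = 20 log₁₀(0.63247) ≈ -3.98 dB
∠L = 0.00° − 18.43° = -18.43°

Substitute s = j17:
Numerator: 10 = 10 + j0
Denominator: (j17) + 15 = 15 + j17
|N| = √(10² + 0²) ≈ 10, ∠N ≈ 0.00°
|D| = √(15² + 17²) ≈ 22.672, ∠D ≈ 48.58°
|L| = 10 / 22.672 ≈ 0.44107
Gain = 20 log₁₀(0.44107) ≈ -7.11 dB
∠L = 0.00° − 48.58° = -48.58°

ω = 5: -4.0 dB, -18.4°; ω = 17: -7.1 dB, -48.6°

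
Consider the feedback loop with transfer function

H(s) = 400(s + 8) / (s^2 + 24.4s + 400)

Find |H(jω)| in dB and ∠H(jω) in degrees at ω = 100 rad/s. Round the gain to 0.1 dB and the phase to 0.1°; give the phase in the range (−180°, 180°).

12.2 dB, -80.3°

At s = jω = j100:
zero (s+8): 8 + j100 → |·| = √(8²+100²) = √10064 ≈ 100.32, ∠ = arctan(100/8) ≈ 85.43°
quadratic: (j100)² + 24.4·j100 + 400 = -9600 + j2440 → |·| ≈ 9905.2, ∠ ≈ 165.74°
|H| = 400 · 100.32 / 9905.2 ≈ 4.0512
Gain = 20 log₁₀(4.0512) ≈ 12.15 dB
∠H = 85.43° − 165.74° = -80.31°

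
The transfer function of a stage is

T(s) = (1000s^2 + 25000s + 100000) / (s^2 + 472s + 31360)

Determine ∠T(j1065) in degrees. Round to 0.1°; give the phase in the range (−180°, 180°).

23.2°

Substitute s = j1065:
Numerator: 1000(j1065)^2 + 25000(j1065) + 100000 = -1134125000 + j26625000
Denominator: (j1065)^2 + 472(j1065) + 31360 = -1102865 + j502680
|N| = √(1134125000² + 26625000²) ≈ 1.1344e+09, ∠N ≈ 178.66°
|D| = √(1102865² + 502680²) ≈ 1.212e+06, ∠D ≈ 155.50°
∠T = 178.66° − 155.50° = 23.16°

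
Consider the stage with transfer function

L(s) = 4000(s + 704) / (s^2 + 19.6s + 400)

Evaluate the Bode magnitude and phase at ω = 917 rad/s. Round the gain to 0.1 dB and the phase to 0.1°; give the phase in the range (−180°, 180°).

At s = jω = j917:
zero (s+704): 704 + j917 → |·| = √(704²+917²) = √1336505 ≈ 1156.1, ∠ = arctan(917/704) ≈ 52.49°
quadratic: (j917)² + 19.6·j917 + 400 = -840489 + j17973.2 → |·| ≈ 8.4068e+05, ∠ ≈ 178.77°
|L| = 4000 · 1156.1 / 8.4068e+05 ≈ 5.5008
Gain = 20 log₁₀(5.5008) ≈ 14.81 dB
∠L = 52.49° − 178.77° = -126.28°

14.8 dB, -126.3°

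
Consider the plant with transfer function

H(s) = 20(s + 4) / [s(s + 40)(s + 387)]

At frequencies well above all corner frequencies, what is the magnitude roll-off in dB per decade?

Each pole contributes −20 dB/decade at high frequency; each zero contributes +20 dB/decade.
Net: 1 zero(s) − 3 pole(s) → -40 dB/decade.

-40 dB/decade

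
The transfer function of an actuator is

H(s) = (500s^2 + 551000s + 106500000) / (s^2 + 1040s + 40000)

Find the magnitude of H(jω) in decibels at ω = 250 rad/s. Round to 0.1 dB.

55.6 dB

Substitute s = j250:
Numerator: 500(j250)^2 + 551000(j250) + 106500000 = 75250000 + j137750000
Denominator: (j250)^2 + 1040(j250) + 40000 = -22500 + j260000
|N| = √(75250000² + 137750000²) ≈ 1.5696e+08, ∠N ≈ 61.35°
|D| = √(22500² + 260000²) ≈ 2.6097e+05, ∠D ≈ 94.95°
|H| = 1.5696e+08 / 2.6097e+05 ≈ 601.45
Gain = 20 log₁₀(601.45) ≈ 55.58 dB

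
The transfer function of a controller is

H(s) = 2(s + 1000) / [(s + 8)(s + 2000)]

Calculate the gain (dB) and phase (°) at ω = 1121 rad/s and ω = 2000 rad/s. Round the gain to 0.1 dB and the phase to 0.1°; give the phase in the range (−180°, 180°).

ω = 1121: -58.6 dB, -70.6°; ω = 2000: -62.0 dB, -71.3°

At s = jω = j1121:
zero (s+1000): 1000 + j1121 → |·| = √(1000²+1121²) = √2256641 ≈ 1502.2, ∠ = arctan(1121/1000) ≈ 48.27°
pole (s+8): 8 + j1121 → |·| = √(8²+1121²) = √1256705 ≈ 1121, ∠ = arctan(1121/8) ≈ 89.59°
pole (s+2000): 2000 + j1121 → |·| = √(2000²+1121²) = √5256641 ≈ 2292.7, ∠ = arctan(1121/2000) ≈ 29.27°
|H| = 2 · 1502.2 / 2.5701e+06 ≈ 0.001169
Gain = 20 log₁₀(0.001169) ≈ -58.64 dB
∠H = 48.27° − 118.86° = -70.59°

At s = jω = j2000:
zero (s+1000): 1000 + j2000 → |·| = √(1000²+2000²) = √5000000 ≈ 2236.1, ∠ = arctan(2000/1000) ≈ 63.43°
pole (s+8): 8 + j2000 → |·| = √(8²+2000²) = √4000064 ≈ 2000, ∠ = arctan(2000/8) ≈ 89.77°
pole (s+2000): 2000 + j2000 → |·| = √(2000²+2000²) = √8000000 ≈ 2828.4, ∠ = arctan(2000/2000) ≈ 45.00°
|H| = 2 · 2236.1 / 5.6568e+06 ≈ 0.00079059
Gain = 20 log₁₀(0.00079059) ≈ -62.04 dB
∠H = 63.43° − 134.77° = -71.34°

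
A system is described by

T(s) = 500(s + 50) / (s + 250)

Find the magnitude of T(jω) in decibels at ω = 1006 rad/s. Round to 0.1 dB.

At s = jω = j1006:
zero (s+50): 50 + j1006 → |·| = √(50²+1006²) = √1014536 ≈ 1007.2, ∠ = arctan(1006/50) ≈ 87.15°
pole (s+250): 250 + j1006 → |·| = √(250²+1006²) = √1074536 ≈ 1036.6, ∠ = arctan(1006/250) ≈ 76.04°
|T| = 500 · 1007.2 / 1036.6 ≈ 485.82
Gain = 20 log₁₀(485.82) ≈ 53.73 dB

53.7 dB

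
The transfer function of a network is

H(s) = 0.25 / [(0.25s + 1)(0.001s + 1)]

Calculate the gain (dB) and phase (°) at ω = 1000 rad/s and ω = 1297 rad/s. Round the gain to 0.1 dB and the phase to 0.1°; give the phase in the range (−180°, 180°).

ω = 1000: -63.0 dB, -134.8°; ω = 1297: -66.5 dB, -142.2°

At ω = 1000 rad/s:
pole (1 + j1000·0.25) = 1 + j250 → |·| ≈ 250, ∠ ≈ 89.77°
pole (1 + j1000·0.001) = 1 + j1 → |·| ≈ 1.4142, ∠ ≈ 45.00°
|H| = 0.25 · 1 / (250 · 1.4142) ≈ 0.00070711
Gain = 20 log₁₀(0.00070711) ≈ -63.01 dB
∠H = (0°) − (89.77° + 45.00°) = -134.77°

At ω = 1297 rad/s:
pole (1 + j1297·0.25) = 1 + j324.25 → |·| ≈ 324.25, ∠ ≈ 89.82°
pole (1 + j1297·0.001) = 1 + j1.297 → |·| ≈ 1.6377, ∠ ≈ 52.37°
|H| = 0.25 · 1 / (324.25 · 1.6377) ≈ 0.00047079
Gain = 20 log₁₀(0.00047079) ≈ -66.54 dB
∠H = (0°) − (89.82° + 52.37°) = -142.19°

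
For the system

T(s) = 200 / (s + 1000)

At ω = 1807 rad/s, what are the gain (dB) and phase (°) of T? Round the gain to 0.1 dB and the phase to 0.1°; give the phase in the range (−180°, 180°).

-20.3 dB, -61.0°

At s = jω = j1807:
pole (s+1000): 1000 + j1807 → |·| = √(1000²+1807²) = √4265249 ≈ 2065.2, ∠ = arctan(1807/1000) ≈ 61.04°
|T| = 200 / 2065.2 ≈ 0.096843
Gain = 20 log₁₀(0.096843) ≈ -20.28 dB
∠T = 0.00° − 61.04° = -61.04°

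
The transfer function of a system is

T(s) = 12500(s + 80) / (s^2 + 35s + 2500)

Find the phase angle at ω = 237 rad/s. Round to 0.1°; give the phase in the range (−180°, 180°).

At s = jω = j237:
zero (s+80): 80 + j237 → |·| = √(80²+237²) = √62569 ≈ 250.14, ∠ = arctan(237/80) ≈ 71.35°
quadratic: (j237)² + 35·j237 + 2500 = -53669 + j8295 → |·| ≈ 54306, ∠ ≈ 171.21°
∠T = 71.35° − 171.21° = -99.86°

-99.9°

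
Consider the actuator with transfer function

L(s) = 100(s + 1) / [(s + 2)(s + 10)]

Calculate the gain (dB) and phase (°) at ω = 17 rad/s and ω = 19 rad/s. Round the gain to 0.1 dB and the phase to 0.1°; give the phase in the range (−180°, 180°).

At s = jω = j17:
zero (s+1): 1 + j17 → |·| = √(1²+17²) = √290 ≈ 17.029, ∠ = arctan(17/1) ≈ 86.63°
pole (s+2): 2 + j17 → |·| = √(2²+17²) = √293 ≈ 17.117, ∠ = arctan(17/2) ≈ 83.29°
pole (s+10): 10 + j17 → |·| = √(10²+17²) = √389 ≈ 19.723, ∠ = arctan(17/10) ≈ 59.53°
|L| = 100 · 17.029 / 337.6 ≈ 5.0441
Gain = 20 log₁₀(5.0441) ≈ 14.06 dB
∠L = 86.63° − 142.82° = -56.19°

At s = jω = j19:
zero (s+1): 1 + j19 → |·| = √(1²+19²) = √362 ≈ 19.026, ∠ = arctan(19/1) ≈ 86.99°
pole (s+2): 2 + j19 → |·| = √(2²+19²) = √365 ≈ 19.105, ∠ = arctan(19/2) ≈ 83.99°
pole (s+10): 10 + j19 → |·| = √(10²+19²) = √461 ≈ 21.471, ∠ = arctan(19/10) ≈ 62.24°
|L| = 100 · 19.026 / 410.2 ≈ 4.6382
Gain = 20 log₁₀(4.6382) ≈ 13.33 dB
∠L = 86.99° − 146.23° = -59.24°

ω = 17: 14.1 dB, -56.2°; ω = 19: 13.3 dB, -59.2°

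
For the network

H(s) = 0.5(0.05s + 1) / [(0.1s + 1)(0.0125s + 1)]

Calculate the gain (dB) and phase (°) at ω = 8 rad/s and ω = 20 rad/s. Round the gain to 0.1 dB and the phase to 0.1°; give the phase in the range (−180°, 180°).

ω = 8: -7.6 dB, -22.6°; ω = 20: -10.3 dB, -32.5°

At ω = 8 rad/s:
zero (1 + j8·0.05) = 1 + j0.4 → |·| ≈ 1.077, ∠ ≈ 21.80°
pole (1 + j8·0.1) = 1 + j0.8 → |·| ≈ 1.2806, ∠ ≈ 38.66°
pole (1 + j8·0.0125) = 1 + j0.1 → |·| ≈ 1.005, ∠ ≈ 5.71°
|H| = 0.5 · 1.077 / (1.2806 · 1.005) ≈ 0.41841
Gain = 20 log₁₀(0.41841) ≈ -7.57 dB
∠H = (21.80°) − (38.66° + 5.71°) = -22.57°

At ω = 20 rad/s:
zero (1 + j20·0.05) = 1 + j1 → |·| ≈ 1.4142, ∠ ≈ 45.00°
pole (1 + j20·0.1) = 1 + j2 → |·| ≈ 2.2361, ∠ ≈ 63.43°
pole (1 + j20·0.0125) = 1 + j0.25 → |·| ≈ 1.0308, ∠ ≈ 14.04°
|H| = 0.5 · 1.4142 / (2.2361 · 1.0308) ≈ 0.30677
Gain = 20 log₁₀(0.30677) ≈ -10.26 dB
∠H = (45.00°) − (63.43° + 14.04°) = -32.47°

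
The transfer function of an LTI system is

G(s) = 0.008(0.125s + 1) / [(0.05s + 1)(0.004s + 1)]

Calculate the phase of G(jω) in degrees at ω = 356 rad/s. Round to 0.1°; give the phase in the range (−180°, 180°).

-53.0°

At ω = 356 rad/s:
zero (1 + j356·0.125) = 1 + j44.5 → |·| ≈ 44.511, ∠ ≈ 88.71°
pole (1 + j356·0.05) = 1 + j17.8 → |·| ≈ 17.828, ∠ ≈ 86.78°
pole (1 + j356·0.004) = 1 + j1.424 → |·| ≈ 1.7401, ∠ ≈ 54.92°
∠G = (88.71°) − (86.78° + 54.92°) = -52.99°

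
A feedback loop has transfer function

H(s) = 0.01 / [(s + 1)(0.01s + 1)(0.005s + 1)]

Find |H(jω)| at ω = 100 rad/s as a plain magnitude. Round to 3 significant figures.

At ω = 100 rad/s:
pole (1 + j100·1) = 1 + j100 → |·| ≈ 100, ∠ ≈ 89.43°
pole (1 + j100·0.01) = 1 + j1 → |·| ≈ 1.4142, ∠ ≈ 45.00°
pole (1 + j100·0.005) = 1 + j0.5 → |·| ≈ 1.118, ∠ ≈ 26.57°
|H| = 0.01 · 1 / (100 · 1.4142 · 1.118) ≈ 6.3248e-05

6.32e-05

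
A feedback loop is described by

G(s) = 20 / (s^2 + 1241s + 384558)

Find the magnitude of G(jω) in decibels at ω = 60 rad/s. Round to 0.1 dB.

Substitute s = j60:
Numerator: 20 = 20 + j0
Denominator: (j60)^2 + 1241(j60) + 384558 = 380958 + j74460
|N| = √(20² + 0²) ≈ 20, ∠N ≈ 0.00°
|D| = √(380958² + 74460²) ≈ 3.8817e+05, ∠D ≈ 11.06°
|G| = 20 / 3.8817e+05 ≈ 5.1524e-05
Gain = 20 log₁₀(5.1524e-05) ≈ -85.76 dB

-85.8 dB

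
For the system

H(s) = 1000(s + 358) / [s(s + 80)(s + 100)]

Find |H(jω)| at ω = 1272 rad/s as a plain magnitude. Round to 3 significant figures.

At s = jω = j1272:
zero (s+358): 358 + j1272 → |·| = √(358²+1272²) = √1746148 ≈ 1321.4, ∠ = arctan(1272/358) ≈ 74.28°
pole (s+80): 80 + j1272 → |·| = √(80²+1272²) = √1624384 ≈ 1274.5, ∠ = arctan(1272/80) ≈ 86.40°
pole (s+100): 100 + j1272 → |·| = √(100²+1272²) = √1627984 ≈ 1275.9, ∠ = arctan(1272/100) ≈ 85.50°
pole at origin: |s| = 1272, ∠ = 90.00° (in denominator)
|H| = 1000 · 1321.4 / 2.0684e+09 ≈ 0.00063885

0.000639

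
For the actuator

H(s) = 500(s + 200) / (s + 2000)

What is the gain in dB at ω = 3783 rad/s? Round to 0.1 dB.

52.9 dB

At s = jω = j3783:
zero (s+200): 200 + j3783 → |·| = √(200²+3783²) = √14351089 ≈ 3788.3, ∠ = arctan(3783/200) ≈ 86.97°
pole (s+2000): 2000 + j3783 → |·| = √(2000²+3783²) = √18311089 ≈ 4279.1, ∠ = arctan(3783/2000) ≈ 62.14°
|H| = 500 · 3788.3 / 4279.1 ≈ 442.65
Gain = 20 log₁₀(442.65) ≈ 52.92 dB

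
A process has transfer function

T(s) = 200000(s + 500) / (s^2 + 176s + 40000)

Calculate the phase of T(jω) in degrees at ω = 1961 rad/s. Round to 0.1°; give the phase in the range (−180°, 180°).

-99.1°

At s = jω = j1961:
zero (s+500): 500 + j1961 → |·| = √(500²+1961²) = √4095521 ≈ 2023.7, ∠ = arctan(1961/500) ≈ 75.70°
quadratic: (j1961)² + 176·j1961 + 40000 = -3805521 + j345136 → |·| ≈ 3.8211e+06, ∠ ≈ 174.82°
∠T = 75.70° − 174.82° = -99.12°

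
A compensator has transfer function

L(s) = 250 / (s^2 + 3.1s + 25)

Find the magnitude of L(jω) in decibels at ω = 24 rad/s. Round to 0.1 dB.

-6.9 dB

At s = jω = j24:
quadratic: (j24)² + 3.1·j24 + 25 = -551 + j74.4 → |·| ≈ 556, ∠ ≈ 172.31°
|L| = 250 / 556 ≈ 0.44964
Gain = 20 log₁₀(0.44964) ≈ -6.94 dB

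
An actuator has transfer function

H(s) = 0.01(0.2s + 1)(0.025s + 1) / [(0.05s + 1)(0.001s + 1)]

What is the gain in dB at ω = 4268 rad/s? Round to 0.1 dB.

-0.2 dB

At ω = 4268 rad/s:
zero (1 + j4268·0.2) = 1 + j853.6 → |·| ≈ 853.6, ∠ ≈ 89.93°
zero (1 + j4268·0.025) = 1 + j106.7 → |·| ≈ 106.7, ∠ ≈ 89.46°
pole (1 + j4268·0.05) = 1 + j213.4 → |·| ≈ 213.4, ∠ ≈ 89.73°
pole (1 + j4268·0.001) = 1 + j4.268 → |·| ≈ 4.3836, ∠ ≈ 76.81°
|H| = 0.01 · 853.6 · 106.7 / (213.4 · 4.3836) ≈ 0.97363
Gain = 20 log₁₀(0.97363) ≈ -0.23 dB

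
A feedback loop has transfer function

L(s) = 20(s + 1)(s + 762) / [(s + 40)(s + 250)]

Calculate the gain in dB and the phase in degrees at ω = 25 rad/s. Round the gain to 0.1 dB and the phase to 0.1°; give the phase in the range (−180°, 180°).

At s = jω = j25:
zero (s+1): 1 + j25 → |·| = √(1²+25²) = √626 ≈ 25.02, ∠ = arctan(25/1) ≈ 87.71°
zero (s+762): 762 + j25 → |·| = √(762²+25²) = √581269 ≈ 762.41, ∠ = arctan(25/762) ≈ 1.88°
pole (s+40): 40 + j25 → |·| = √(40²+25²) = √2225 ≈ 47.17, ∠ = arctan(25/40) ≈ 32.01°
pole (s+250): 250 + j25 → |·| = √(250²+25²) = √63125 ≈ 251.25, ∠ = arctan(25/250) ≈ 5.71°
|L| = 20 · 19075 / 11851 ≈ 32.191
Gain = 20 log₁₀(32.191) ≈ 30.15 dB
∠L = 89.59° − 37.72° = 51.87°

30.2 dB, 51.9°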